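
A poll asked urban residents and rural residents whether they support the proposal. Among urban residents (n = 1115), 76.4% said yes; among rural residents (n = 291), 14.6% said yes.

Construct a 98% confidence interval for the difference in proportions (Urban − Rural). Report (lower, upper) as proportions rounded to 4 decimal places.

(0.5615, 0.6745)

SE₁ = √(p̂₁(1−p̂₁)/n₁) = √(0.7640·0.2360/1115) = 0.01272; SE₂ = √(0.1460·0.8540/291) = 0.02070.
Independent samples: SE of the difference = √(SE₁² + SE₂²) = √(0.0001617984 + 0.00042849) = 0.02430.
z* for 98% confidence is 2.326, so the margin of error is 2.326 × 0.02430 = 0.05652.
Point estimate p̂₁ − p̂₂ = 0.7640 − 0.1460 = 0.6180.
0.6180 ± 0.05652 → (0.5615, 0.6745).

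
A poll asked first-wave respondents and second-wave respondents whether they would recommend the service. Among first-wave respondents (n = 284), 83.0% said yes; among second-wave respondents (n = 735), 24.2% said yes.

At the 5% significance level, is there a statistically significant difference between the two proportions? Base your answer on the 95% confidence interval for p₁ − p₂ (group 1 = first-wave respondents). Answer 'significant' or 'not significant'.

significant

Each SE is √(p̂(1−p̂)/n): √(0.8300·0.1700/284) = 0.02229 and √(0.2420·0.7580/735) = 0.01580.
SE(p̂₁ − p̂₂) = √(SE₁² + SE₂²) = √(0.0004968441 + 0.00024964) = 0.02732, since the two samples are independent.
At 95% confidence z* = 1.960; margin = 1.960 × 0.02732 = 0.05355.
The difference is 0.8300 − 0.2420 = 0.5880, so the interval is 0.5880 ± 0.05355 = (0.53445, 0.64155).
The interval (0.53445, 0.64155) does not contain 0, so the difference is significant.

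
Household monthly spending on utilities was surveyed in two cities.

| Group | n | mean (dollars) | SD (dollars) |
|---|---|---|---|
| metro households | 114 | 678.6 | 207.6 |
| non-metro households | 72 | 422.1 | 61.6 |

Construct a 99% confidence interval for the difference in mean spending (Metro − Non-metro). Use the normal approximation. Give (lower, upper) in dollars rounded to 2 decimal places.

Per-group SEs: s₁/√n₁ = 207.6/√114 = 19.4435, s₂/√n₂ = 61.6/√72 = 7.2596.
Unpooled SE of the difference: √(378.04969225 + 52.70179216) = 20.7546.
Margin of error = z* · SE = 2.576 × 20.7546 = 53.4638.
x̄₁ − x̄₂ = 678.6 − 422.1 = 256.5000.
CI: 256.5000 ± 53.4638 = (203.04, 309.96).

(203.04, 309.96)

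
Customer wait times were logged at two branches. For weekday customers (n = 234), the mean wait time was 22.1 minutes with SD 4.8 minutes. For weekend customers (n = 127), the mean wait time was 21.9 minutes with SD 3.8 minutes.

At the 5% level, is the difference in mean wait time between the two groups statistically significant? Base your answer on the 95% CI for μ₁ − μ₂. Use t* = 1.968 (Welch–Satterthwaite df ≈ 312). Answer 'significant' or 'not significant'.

not significant

Per-group SEs: s₁/√n₁ = 4.8/√234 = 0.3138, s₂/√n₂ = 3.8/√127 = 0.3372.
Unpooled SE of the difference: √(0.09847044 + 0.11370384) = 0.4606.
Margin of error = t* · SE = 1.968 × 0.4606 = 0.9065.
x̄₁ − x̄₂ = 22.1 − 21.9 = 0.2000.
CI: 0.2000 ± 0.9065 = (-0.7065, 1.1065).
The interval (-0.7065, 1.1065) contains 0, so the difference is not significant.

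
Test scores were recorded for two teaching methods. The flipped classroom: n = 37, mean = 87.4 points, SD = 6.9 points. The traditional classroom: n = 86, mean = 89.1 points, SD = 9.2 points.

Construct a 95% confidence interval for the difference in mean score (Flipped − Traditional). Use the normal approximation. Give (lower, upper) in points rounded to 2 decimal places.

(-4.65, 1.25)

Per-group SEs: s₁/√n₁ = 6.9/√37 = 1.1344, s₂/√n₂ = 9.2/√86 = 0.9921.
Unpooled SE of the difference: √(1.28686336 + 0.98426241) = 1.5070.
Margin of error = z* · SE = 1.960 × 1.5070 = 2.9537.
x̄₁ − x̄₂ = 87.4 − 89.1 = -1.7000.
CI: -1.7000 ± 2.9537 = (-4.65, 1.25).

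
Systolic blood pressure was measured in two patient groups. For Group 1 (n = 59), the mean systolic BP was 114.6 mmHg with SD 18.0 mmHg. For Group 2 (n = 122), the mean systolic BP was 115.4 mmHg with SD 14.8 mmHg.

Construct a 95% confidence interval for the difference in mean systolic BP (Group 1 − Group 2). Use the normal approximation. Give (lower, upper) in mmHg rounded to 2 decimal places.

(-6.09, 4.49)

SE₁ = s₁/√n₁ = 18.0/√59 = 2.3434; SE₂ = 14.8/√122 = 1.3399.
Independent samples, unequal variances: SE_diff = √(SE₁² + SE₂²) = √(5.49152356 + 1.79533201) = 2.6994.
z* = 1.960, so margin of error = 1.960 × 2.6994 = 5.2908.
Difference in means = 114.6 − 115.4 = -0.8000.
-0.8000 ± 5.2908 → (-6.09, 4.49).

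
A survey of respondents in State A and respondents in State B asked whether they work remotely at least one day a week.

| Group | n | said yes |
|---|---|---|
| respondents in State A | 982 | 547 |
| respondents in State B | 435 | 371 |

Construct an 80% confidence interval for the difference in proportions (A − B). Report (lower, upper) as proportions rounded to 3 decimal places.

p̂₁ = 547/982 = 0.5570 and p̂₂ = 371/435 = 0.8529.
SE₁ = √(p̂₁(1−p̂₁)/n₁) = √(0.5570·0.4430/982) = 0.01585; SE₂ = √(0.8529·0.1471/435) = 0.01698.
Independent samples: SE of the difference = √(SE₁² + SE₂²) = √(0.0002512225 + 0.0002883204) = 0.02323.
z* for 80% confidence is 1.282, so the margin of error is 1.282 × 0.02323 = 0.02978.
Point estimate p̂₁ − p̂₂ = 0.5570 − 0.8529 = -0.2959.
-0.2959 ± 0.02978 → (-0.326, -0.266).

(-0.326, -0.266)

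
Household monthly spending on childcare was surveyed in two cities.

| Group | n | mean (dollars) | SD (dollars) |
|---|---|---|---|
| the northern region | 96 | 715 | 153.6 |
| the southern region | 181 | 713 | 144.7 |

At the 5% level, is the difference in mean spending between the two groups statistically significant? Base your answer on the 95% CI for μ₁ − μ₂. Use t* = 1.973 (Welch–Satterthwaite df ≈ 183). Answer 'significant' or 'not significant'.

Standard errors of each mean: 153.6/√96 = 15.6767 and 144.7/√181 = 10.7555.
SE(x̄₁ − x̄₂) = √(15.6767² + 10.7555²) = 19.0116 for independent samples with unequal variances.
With t* = 1.973, the margin is 1.973 × 19.0116 = 37.5099.
x̄₁ − x̄₂ = 715 − 713 = 2.0000; the interval is 2.0000 ± 37.5099 = (-35.5099, 39.5099).
The interval (-35.5099, 39.5099) contains 0, so the difference is not significant.

not significant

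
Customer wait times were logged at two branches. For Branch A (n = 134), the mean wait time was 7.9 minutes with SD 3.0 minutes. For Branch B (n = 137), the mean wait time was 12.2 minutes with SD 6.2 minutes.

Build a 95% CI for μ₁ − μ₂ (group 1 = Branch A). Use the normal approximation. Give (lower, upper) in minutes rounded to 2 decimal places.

(-5.46, -3.14)

Standard errors of each mean: 3.0/√134 = 0.2592 and 6.2/√137 = 0.5297.
SE(x̄₁ − x̄₂) = √(0.2592² + 0.5297²) = 0.5897 for independent samples with unequal variances.
With z* = 1.960, the margin is 1.960 × 0.5897 = 1.1558.
x̄₁ − x̄₂ = 7.9 − 12.2 = -4.3000; the interval is -4.3000 ± 1.1558 = (-5.46, -3.14).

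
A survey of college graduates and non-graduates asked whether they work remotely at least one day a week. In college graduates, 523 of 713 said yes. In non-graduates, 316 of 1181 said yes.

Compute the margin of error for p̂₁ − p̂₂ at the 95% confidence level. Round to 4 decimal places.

0.0411

First, p̂₁ = 523/713 = 0.7335; p̂₂ = 316/1181 = 0.2676.
The two standard errors are √(0.7335×0.2665/713) = 0.01656 and √(0.2676×0.7324/1181) = 0.01288.
Because the samples are independent, SE_diff = √(0.01656² + 0.01288²) = 0.02098.
Using z* = 1.960 for 95%, ME = 1.960 × 0.02098 = 0.04112.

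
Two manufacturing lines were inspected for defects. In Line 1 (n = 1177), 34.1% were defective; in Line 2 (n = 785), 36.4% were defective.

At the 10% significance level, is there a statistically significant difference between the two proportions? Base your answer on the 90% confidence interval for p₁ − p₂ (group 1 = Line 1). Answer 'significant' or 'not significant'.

not significant

SE₁ = √(p̂₁(1−p̂₁)/n₁) = √(0.3410·0.6590/1177) = 0.01382; SE₂ = √(0.3640·0.6360/785) = 0.01717.
Independent samples: SE of the difference = √(SE₁² + SE₂²) = √(0.0001909924 + 0.0002948089) = 0.02204.
z* for 90% confidence is 1.645, so the margin of error is 1.645 × 0.02204 = 0.03626.
Point estimate p̂₁ − p̂₂ = 0.3410 − 0.3640 = -0.0230.
-0.0230 ± 0.03626 → (-0.05926, 0.01326).
The interval (-0.05926, 0.01326) contains 0, so the difference is not significant.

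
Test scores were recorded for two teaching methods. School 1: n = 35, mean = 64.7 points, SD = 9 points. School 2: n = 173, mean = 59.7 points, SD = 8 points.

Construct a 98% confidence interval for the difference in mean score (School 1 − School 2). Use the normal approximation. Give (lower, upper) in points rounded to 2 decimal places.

(1.19, 8.81)

SE₁ = s₁/√n₁ = 9/√35 = 1.5213; SE₂ = 8/√173 = 0.6082.
Independent samples, unequal variances: SE_diff = √(SE₁² + SE₂²) = √(2.31435369 + 0.36990724) = 1.6384.
z* = 2.326, so margin of error = 2.326 × 1.6384 = 3.8109.
Difference in means = 64.7 − 59.7 = 5.0000.
5.0000 ± 3.8109 → (1.19, 8.81).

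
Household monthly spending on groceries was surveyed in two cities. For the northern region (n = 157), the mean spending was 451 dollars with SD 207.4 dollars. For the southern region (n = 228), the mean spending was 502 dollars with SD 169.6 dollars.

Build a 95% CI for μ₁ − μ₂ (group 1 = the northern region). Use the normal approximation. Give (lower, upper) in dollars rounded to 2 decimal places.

(-90.21, -11.79)

SE₁ = s₁/√n₁ = 207.4/√157 = 16.5523; SE₂ = 169.6/√228 = 11.2320.
Independent samples, unequal variances: SE_diff = √(SE₁² + SE₂²) = √(273.97863529 + 126.157824) = 20.0034.
z* = 1.960, so margin of error = 1.960 × 20.0034 = 39.2067.
Difference in means = 451 − 502 = -51.0000.
-51.0000 ± 39.2067 → (-90.21, -11.79).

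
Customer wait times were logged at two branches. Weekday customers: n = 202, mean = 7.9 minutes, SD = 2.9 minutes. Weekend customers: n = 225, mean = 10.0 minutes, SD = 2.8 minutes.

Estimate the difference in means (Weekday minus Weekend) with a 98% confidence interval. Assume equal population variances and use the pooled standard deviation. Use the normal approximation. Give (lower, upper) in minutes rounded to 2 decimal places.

Pooled variance s_p² = [201·2.9² + 224·2.8²] / (202+225−2) = 8.1096, so s_p = 2.8477.
SE_diff = s_p·√(1/n₁ + 1/n₂) = 2.8477·√(1/202 + 1/225) = 0.2760.
z* = 2.326; margin = 2.326 × 0.2760 = 0.6420.
Difference = 7.9 − 10.0 = -2.1000.
-2.1000 ± 0.6420 → (-2.74, -1.46).

(-2.74, -1.46)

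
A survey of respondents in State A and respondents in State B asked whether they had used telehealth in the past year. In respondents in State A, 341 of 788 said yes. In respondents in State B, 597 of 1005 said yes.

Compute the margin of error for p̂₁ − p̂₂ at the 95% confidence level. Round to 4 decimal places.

Sample proportions: 341/788 = 0.4327, 597/1005 = 0.5940.
Each SE is √(p̂(1−p̂)/n): √(0.4327·0.5673/788) = 0.01765 and √(0.5940·0.4060/1005) = 0.01549.
SE(p̂₁ − p̂₂) = √(SE₁² + SE₂²) = √(0.0003115225 + 0.0002399401) = 0.02348, since the two samples are independent.
At 95% confidence z* = 1.960; margin = 1.960 × 0.02348 = 0.04602.

0.0460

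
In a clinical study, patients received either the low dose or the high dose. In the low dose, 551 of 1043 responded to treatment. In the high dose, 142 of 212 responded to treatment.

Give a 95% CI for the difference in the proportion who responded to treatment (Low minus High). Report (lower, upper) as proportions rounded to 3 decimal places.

First, p̂₁ = 551/1043 = 0.5283; p̂₂ = 142/212 = 0.6698.
The two standard errors are √(0.5283×0.4717/1043) = 0.01546 and √(0.6698×0.3302/212) = 0.03230.
Because the samples are independent, SE_diff = √(0.01546² + 0.03230²) = 0.03581.
Using z* = 1.960 for 95%, ME = 1.960 × 0.03581 = 0.07019.
p̂₁ − p̂₂ = -0.1415; interval -0.1415 ± 0.07019 gives (-0.212, -0.071).

(-0.212, -0.071)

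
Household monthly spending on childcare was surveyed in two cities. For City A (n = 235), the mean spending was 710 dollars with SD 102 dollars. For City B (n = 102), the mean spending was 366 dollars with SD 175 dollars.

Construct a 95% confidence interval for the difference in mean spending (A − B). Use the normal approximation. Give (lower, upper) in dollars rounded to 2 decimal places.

Per-group SEs: s₁/√n₁ = 102/√235 = 6.6537, s₂/√n₂ = 175/√102 = 17.3276.
Unpooled SE of the difference: √(44.27172369 + 300.24572176) = 18.5612.
Margin of error = z* · SE = 1.960 × 18.5612 = 36.3800.
x̄₁ − x̄₂ = 710 − 366 = 344.0000.
CI: 344.0000 ± 36.3800 = (307.62, 380.38).

(307.62, 380.38)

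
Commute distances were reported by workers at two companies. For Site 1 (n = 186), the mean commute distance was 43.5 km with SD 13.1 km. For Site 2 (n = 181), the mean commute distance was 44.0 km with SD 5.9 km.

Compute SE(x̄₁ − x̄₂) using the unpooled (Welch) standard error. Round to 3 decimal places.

SE₁ = s₁/√n₁ = 13.1/√186 = 0.9605; SE₂ = 5.9/√181 = 0.4385.
Independent samples, unequal variances: SE_diff = √(SE₁² + SE₂²) = √(0.92256025 + 0.19228225) = 1.0559.

1.056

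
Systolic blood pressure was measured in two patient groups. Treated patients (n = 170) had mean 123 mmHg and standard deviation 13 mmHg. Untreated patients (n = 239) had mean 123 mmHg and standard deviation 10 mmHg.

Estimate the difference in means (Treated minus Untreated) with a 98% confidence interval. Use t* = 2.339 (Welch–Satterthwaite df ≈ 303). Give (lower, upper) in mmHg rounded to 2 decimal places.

Standard errors of each mean: 13/√170 = 0.9971 and 10/√239 = 0.6468.
SE(x̄₁ − x̄₂) = √(0.9971² + 0.6468²) = 1.1885 for independent samples with unequal variances.
With t* = 2.339, the margin is 2.339 × 1.1885 = 2.7799.
x̄₁ − x̄₂ = 123 − 123 = 0.0000; the interval is 0.0000 ± 2.7799 = (-2.78, 2.78).

(-2.78, 2.78)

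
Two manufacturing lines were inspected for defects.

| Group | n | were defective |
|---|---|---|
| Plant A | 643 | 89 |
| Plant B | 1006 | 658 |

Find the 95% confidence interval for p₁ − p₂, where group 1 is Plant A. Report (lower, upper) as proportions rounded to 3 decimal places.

(-0.555, -0.476)

p̂₁ = 89/643 = 0.1384 and p̂₂ = 658/1006 = 0.6541.
SE₁ = √(p̂₁(1−p̂₁)/n₁) = √(0.1384·0.8616/643) = 0.01362; SE₂ = √(0.6541·0.3459/1006) = 0.01500.
Independent samples: SE of the difference = √(SE₁² + SE₂²) = √(0.0001855044 + 0.000225) = 0.02026.
z* for 95% confidence is 1.960, so the margin of error is 1.960 × 0.02026 = 0.03971.
Point estimate p̂₁ − p̂₂ = 0.1384 − 0.6541 = -0.5157.
-0.5157 ± 0.03971 → (-0.555, -0.476).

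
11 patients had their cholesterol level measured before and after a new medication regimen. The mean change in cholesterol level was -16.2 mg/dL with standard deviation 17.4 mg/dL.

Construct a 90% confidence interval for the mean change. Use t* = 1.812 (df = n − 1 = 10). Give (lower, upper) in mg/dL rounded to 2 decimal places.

This is a matched-pairs design, so SE = s_d/√n = 17.4/√11 = 5.2463.
Margin = 1.812 × 5.2463 = 9.5063; the interval is -16.2 ± 9.5063 = (-25.71, -6.69).

(-25.71, -6.69)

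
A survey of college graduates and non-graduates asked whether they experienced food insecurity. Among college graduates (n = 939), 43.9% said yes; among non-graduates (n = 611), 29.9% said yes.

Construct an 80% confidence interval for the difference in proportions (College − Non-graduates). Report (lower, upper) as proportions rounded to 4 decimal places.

(0.1085, 0.1715)

The two standard errors are √(0.4390×0.5610/939) = 0.01619 and √(0.2990×0.7010/611) = 0.01852.
Because the samples are independent, SE_diff = √(0.01619² + 0.01852²) = 0.02460.
Using z* = 1.282 for 80%, ME = 1.282 × 0.02460 = 0.03154.
p̂₁ − p̂₂ = 0.1400; interval 0.1400 ± 0.03154 gives (0.1085, 0.1715).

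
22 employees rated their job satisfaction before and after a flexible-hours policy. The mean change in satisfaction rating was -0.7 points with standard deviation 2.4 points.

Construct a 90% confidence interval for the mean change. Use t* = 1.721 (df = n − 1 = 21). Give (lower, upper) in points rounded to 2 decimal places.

This is a matched-pairs design, so SE = s_d/√n = 2.4/√22 = 0.5117.
Margin = 1.721 × 0.5117 = 0.8806; the interval is -0.7 ± 0.8806 = (-1.58, 0.18).

(-1.58, 0.18)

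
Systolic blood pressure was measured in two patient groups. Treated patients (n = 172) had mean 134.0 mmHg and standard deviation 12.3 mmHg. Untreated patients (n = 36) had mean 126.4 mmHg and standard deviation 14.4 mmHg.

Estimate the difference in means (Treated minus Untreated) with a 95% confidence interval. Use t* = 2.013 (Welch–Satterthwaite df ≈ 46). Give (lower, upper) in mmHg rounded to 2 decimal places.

Per-group SEs: s₁/√n₁ = 12.3/√172 = 0.9379, s₂/√n₂ = 14.4/√36 = 2.4000.
Unpooled SE of the difference: √(0.87965641 + 5.76) = 2.5768.
Margin of error = t* · SE = 2.013 × 2.5768 = 5.1871.
x̄₁ − x̄₂ = 134.0 − 126.4 = 7.6000.
CI: 7.6000 ± 5.1871 = (2.41, 12.79).

(2.41, 12.79)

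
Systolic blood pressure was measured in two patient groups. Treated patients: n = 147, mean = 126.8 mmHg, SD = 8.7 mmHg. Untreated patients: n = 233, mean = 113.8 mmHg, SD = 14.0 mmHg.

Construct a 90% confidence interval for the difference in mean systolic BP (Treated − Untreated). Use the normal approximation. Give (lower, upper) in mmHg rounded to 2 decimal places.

(11.08, 14.92)

Standard errors of each mean: 8.7/√147 = 0.7176 and 14.0/√233 = 0.9172.
SE(x̄₁ − x̄₂) = √(0.7176² + 0.9172²) = 1.1646 for independent samples with unequal variances.
With z* = 1.645, the margin is 1.645 × 1.1646 = 1.9158.
x̄₁ − x̄₂ = 126.8 − 113.8 = 13.0000; the interval is 13.0000 ± 1.9158 = (11.08, 14.92).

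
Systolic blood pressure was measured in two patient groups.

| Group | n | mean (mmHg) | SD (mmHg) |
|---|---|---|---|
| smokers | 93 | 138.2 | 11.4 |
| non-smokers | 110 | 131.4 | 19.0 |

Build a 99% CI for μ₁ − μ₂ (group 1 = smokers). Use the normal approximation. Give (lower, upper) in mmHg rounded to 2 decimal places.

(1.23, 12.37)

Per-group SEs: s₁/√n₁ = 11.4/√93 = 1.1821, s₂/√n₂ = 19.0/√110 = 1.8116.
Unpooled SE of the difference: √(1.39736041 + 3.28189456) = 2.1632.
Margin of error = z* · SE = 2.576 × 2.1632 = 5.5724.
x̄₁ − x̄₂ = 138.2 − 131.4 = 6.8000.
CI: 6.8000 ± 5.5724 = (1.23, 12.37).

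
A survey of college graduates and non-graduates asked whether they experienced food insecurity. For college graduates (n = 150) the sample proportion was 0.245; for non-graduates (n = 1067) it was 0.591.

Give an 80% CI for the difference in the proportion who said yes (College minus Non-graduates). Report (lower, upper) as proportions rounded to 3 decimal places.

(-0.395, -0.297)

SE₁ = √(p̂₁(1−p̂₁)/n₁) = √(0.2450·0.7550/150) = 0.03512; SE₂ = √(0.5910·0.4090/1067) = 0.01505.
Independent samples: SE of the difference = √(SE₁² + SE₂²) = √(0.0012334144 + 0.0002265025) = 0.03821.
z* for 80% confidence is 1.282, so the margin of error is 1.282 × 0.03821 = 0.04899.
Point estimate p̂₁ − p̂₂ = 0.2450 − 0.5910 = -0.3460.
-0.3460 ± 0.04899 → (-0.395, -0.297).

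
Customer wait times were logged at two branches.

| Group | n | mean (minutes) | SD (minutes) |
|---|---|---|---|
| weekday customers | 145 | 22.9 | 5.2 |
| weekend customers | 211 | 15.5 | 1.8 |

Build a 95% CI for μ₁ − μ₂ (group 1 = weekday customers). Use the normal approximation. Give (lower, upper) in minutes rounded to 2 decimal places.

SE₁ = s₁/√n₁ = 5.2/√145 = 0.4318; SE₂ = 1.8/√211 = 0.1239.
Independent samples, unequal variances: SE_diff = √(SE₁² + SE₂²) = √(0.18645124 + 0.01535121) = 0.4492.
z* = 1.960, so margin of error = 1.960 × 0.4492 = 0.8804.
Difference in means = 22.9 − 15.5 = 7.4000.
7.4000 ± 0.8804 → (6.52, 8.28).

(6.52, 8.28)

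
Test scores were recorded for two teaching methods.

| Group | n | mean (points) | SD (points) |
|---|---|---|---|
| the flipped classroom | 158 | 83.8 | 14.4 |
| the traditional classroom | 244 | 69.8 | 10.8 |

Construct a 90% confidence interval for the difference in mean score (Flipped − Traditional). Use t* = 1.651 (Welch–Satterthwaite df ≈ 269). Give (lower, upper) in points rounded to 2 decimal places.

(11.79, 16.21)

SE₁ = s₁/√n₁ = 14.4/√158 = 1.1456; SE₂ = 10.8/√244 = 0.6914.
Independent samples, unequal variances: SE_diff = √(SE₁² + SE₂²) = √(1.31239936 + 0.47803396) = 1.3381.
t* = 1.651, so margin of error = 1.651 × 1.3381 = 2.2092.
Difference in means = 83.8 − 69.8 = 14.0000.
14.0000 ± 2.2092 → (11.79, 16.21).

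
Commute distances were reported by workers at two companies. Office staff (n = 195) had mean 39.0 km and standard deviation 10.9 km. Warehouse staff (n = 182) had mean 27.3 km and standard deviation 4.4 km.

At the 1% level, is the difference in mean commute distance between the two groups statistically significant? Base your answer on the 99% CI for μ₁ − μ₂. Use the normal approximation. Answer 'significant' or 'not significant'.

significant

SE₁ = s₁/√n₁ = 10.9/√195 = 0.7806; SE₂ = 4.4/√182 = 0.3261.
Independent samples, unequal variances: SE_diff = √(SE₁² + SE₂²) = √(0.60933636 + 0.10634121) = 0.8460.
z* = 2.576, so margin of error = 2.576 × 0.8460 = 2.1793.
Difference in means = 39.0 − 27.3 = 11.7000.
11.7000 ± 2.1793 → (9.5207, 13.8793).
The interval (9.5207, 13.8793) does not contain 0, so the difference is significant.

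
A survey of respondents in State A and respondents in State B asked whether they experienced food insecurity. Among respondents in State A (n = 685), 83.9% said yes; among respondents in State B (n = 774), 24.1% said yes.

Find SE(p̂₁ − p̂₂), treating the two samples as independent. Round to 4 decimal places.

0.0208

SE₁ = √(p̂₁(1−p̂₁)/n₁) = √(0.8390·0.1610/685) = 0.01404; SE₂ = √(0.2410·0.7590/774) = 0.01537.
Independent samples: SE of the difference = √(SE₁² + SE₂²) = √(0.0001971216 + 0.0002362369) = 0.02082.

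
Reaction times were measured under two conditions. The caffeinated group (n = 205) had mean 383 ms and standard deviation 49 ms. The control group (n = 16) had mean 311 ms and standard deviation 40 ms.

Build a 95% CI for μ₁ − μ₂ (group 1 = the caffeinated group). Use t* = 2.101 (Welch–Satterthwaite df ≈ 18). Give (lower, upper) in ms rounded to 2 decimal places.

Per-group SEs: s₁/√n₁ = 49/√205 = 3.4223, s₂/√n₂ = 40/√16 = 10.0000.
Unpooled SE of the difference: √(11.71213729 + 100.0) = 10.5694.
Margin of error = t* · SE = 2.101 × 10.5694 = 22.2063.
x̄₁ − x̄₂ = 383 − 311 = 72.0000.
CI: 72.0000 ± 22.2063 = (49.79, 94.21).

(49.79, 94.21)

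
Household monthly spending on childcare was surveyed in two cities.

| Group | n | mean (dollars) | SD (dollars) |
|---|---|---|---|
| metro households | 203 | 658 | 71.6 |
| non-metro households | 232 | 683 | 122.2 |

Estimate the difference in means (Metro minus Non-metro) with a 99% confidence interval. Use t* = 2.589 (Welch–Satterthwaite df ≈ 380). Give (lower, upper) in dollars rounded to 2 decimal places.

Standard errors of each mean: 71.6/√203 = 5.0253 and 122.2/√232 = 8.0228.
SE(x̄₁ − x̄₂) = √(5.0253² + 8.0228²) = 9.4667 for independent samples with unequal variances.
With t* = 2.589, the margin is 2.589 × 9.4667 = 24.5093.
x̄₁ − x̄₂ = 658 − 683 = -25.0000; the interval is -25.0000 ± 24.5093 = (-49.51, -0.49).

(-49.51, -0.49)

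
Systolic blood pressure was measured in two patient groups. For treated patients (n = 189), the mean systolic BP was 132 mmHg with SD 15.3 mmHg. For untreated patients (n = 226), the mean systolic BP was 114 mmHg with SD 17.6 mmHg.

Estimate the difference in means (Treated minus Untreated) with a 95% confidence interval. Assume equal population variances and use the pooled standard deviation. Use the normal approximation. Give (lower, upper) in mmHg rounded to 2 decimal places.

(14.79, 21.21)

Pooled variance s_p² = [188·15.3² + 225·17.6²] / (189+226−2) = 275.3146, so s_p = 16.5926.
SE_diff = s_p·√(1/n₁ + 1/n₂) = 16.5926·√(1/189 + 1/226) = 1.6355.
z* = 1.960; margin = 1.960 × 1.6355 = 3.2056.
Difference = 132 − 114 = 18.0000.
18.0000 ± 3.2056 → (14.79, 21.21).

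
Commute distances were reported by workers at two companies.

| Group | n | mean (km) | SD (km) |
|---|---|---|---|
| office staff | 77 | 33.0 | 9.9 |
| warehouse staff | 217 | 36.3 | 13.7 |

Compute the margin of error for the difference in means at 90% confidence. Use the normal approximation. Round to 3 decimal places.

Per-group SEs: s₁/√n₁ = 9.9/√77 = 1.1282, s₂/√n₂ = 13.7/√217 = 0.9300.
Unpooled SE of the difference: √(1.27283524 + 0.8649) = 1.4621.
Margin of error = z* · SE = 1.645 × 1.4621 = 2.4052.

2.405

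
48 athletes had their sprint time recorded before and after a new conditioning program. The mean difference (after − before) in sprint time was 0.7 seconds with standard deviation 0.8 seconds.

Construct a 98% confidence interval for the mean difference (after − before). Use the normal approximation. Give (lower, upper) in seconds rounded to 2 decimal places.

(0.43, 0.97)

Paired design: SE = s_d/√n = 0.8/√48 = 0.1155.
z* = 2.326; margin of error = 2.326 × 0.1155 = 0.2687.
0.7 ± 0.2687 → (0.43, 0.97).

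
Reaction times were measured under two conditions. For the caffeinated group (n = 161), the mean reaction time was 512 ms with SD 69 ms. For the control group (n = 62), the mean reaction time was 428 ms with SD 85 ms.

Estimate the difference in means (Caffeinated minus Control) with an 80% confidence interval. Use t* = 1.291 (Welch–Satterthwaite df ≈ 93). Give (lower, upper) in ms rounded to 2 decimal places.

Standard errors of each mean: 69/√161 = 5.4380 and 85/√62 = 10.7950.
SE(x̄₁ − x̄₂) = √(5.4380² + 10.7950²) = 12.0873 for independent samples with unequal variances.
With t* = 1.291, the margin is 1.291 × 12.0873 = 15.6047.
x̄₁ − x̄₂ = 512 − 428 = 84.0000; the interval is 84.0000 ± 15.6047 = (68.40, 99.60).

(68.40, 99.60)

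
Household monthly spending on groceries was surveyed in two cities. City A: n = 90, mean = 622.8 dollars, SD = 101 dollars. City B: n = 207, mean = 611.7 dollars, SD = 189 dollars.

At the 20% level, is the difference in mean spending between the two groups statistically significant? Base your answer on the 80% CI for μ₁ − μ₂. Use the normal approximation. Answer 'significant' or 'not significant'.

not significant

Per-group SEs: s₁/√n₁ = 101/√90 = 10.6463, s₂/√n₂ = 189/√207 = 13.1364.
Unpooled SE of the difference: √(113.34370369 + 172.56500496) = 16.9088.
Margin of error = z* · SE = 1.282 × 16.9088 = 21.6771.
x̄₁ − x̄₂ = 622.8 − 611.7 = 11.1000.
CI: 11.1000 ± 21.6771 = (-10.5771, 32.7771).
The interval (-10.5771, 32.7771) contains 0, so the difference is not significant.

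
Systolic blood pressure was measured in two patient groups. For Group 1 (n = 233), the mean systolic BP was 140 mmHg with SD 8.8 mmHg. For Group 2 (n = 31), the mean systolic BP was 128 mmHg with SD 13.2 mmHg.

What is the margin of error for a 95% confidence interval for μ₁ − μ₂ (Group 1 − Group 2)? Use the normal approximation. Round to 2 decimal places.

SE₁ = s₁/√n₁ = 8.8/√233 = 0.5765; SE₂ = 13.2/√31 = 2.3708.
Independent samples, unequal variances: SE_diff = √(SE₁² + SE₂²) = √(0.33235225 + 5.62069264) = 2.4399.
z* = 1.960, so margin of error = 1.960 × 2.4399 = 4.7822.

4.78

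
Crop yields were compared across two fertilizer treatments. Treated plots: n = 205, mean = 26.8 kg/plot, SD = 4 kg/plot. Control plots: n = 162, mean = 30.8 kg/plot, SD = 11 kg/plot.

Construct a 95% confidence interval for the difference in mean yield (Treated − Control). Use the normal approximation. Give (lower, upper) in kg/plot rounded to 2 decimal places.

(-5.78, -2.22)

Standard errors of each mean: 4/√205 = 0.2794 and 11/√162 = 0.8642.
SE(x̄₁ − x̄₂) = √(0.2794² + 0.8642²) = 0.9082 for independent samples with unequal variances.
With z* = 1.960, the margin is 1.960 × 0.9082 = 1.7801.
x̄₁ − x̄₂ = 26.8 − 30.8 = -4.0000; the interval is -4.0000 ± 1.7801 = (-5.78, -2.22).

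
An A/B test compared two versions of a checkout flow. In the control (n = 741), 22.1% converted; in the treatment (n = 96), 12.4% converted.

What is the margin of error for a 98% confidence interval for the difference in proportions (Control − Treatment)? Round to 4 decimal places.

SE₁ = √(p̂₁(1−p̂₁)/n₁) = √(0.2210·0.7790/741) = 0.01524; SE₂ = √(0.1240·0.8760/96) = 0.03364.
Independent samples: SE of the difference = √(SE₁² + SE₂²) = √(0.0002322576 + 0.0011316496) = 0.03693.
z* for 98% confidence is 2.326, so the margin of error is 2.326 × 0.03693 = 0.08590.

0.0859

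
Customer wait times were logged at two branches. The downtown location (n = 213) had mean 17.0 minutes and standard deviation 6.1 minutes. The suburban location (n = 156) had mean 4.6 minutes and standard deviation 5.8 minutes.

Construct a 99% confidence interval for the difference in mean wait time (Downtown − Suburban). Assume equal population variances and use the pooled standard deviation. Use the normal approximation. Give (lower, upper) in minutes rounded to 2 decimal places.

(10.78, 14.02)

Pooled variance s_p² = [212·6.1² + 155·5.8²] / (213+156−2) = 35.7022, so s_p = 5.9751.
SE_diff = s_p·√(1/n₁ + 1/n₂) = 5.9751·√(1/213 + 1/156) = 0.6297.
z* = 2.576; margin = 2.576 × 0.6297 = 1.6221.
Difference = 17.0 − 4.6 = 12.4000.
12.4000 ± 1.6221 → (10.78, 14.02).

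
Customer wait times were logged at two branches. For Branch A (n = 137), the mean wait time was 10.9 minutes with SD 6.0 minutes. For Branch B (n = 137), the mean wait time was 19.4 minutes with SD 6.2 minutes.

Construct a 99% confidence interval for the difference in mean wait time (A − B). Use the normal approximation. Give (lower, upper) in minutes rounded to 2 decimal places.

Per-group SEs: s₁/√n₁ = 6.0/√137 = 0.5126, s₂/√n₂ = 6.2/√137 = 0.5297.
Unpooled SE of the difference: √(0.26275876 + 0.28058209) = 0.7371.
Margin of error = z* · SE = 2.576 × 0.7371 = 1.8988.
x̄₁ − x̄₂ = 10.9 − 19.4 = -8.5000.
CI: -8.5000 ± 1.8988 = (-10.40, -6.60).

(-10.40, -6.60)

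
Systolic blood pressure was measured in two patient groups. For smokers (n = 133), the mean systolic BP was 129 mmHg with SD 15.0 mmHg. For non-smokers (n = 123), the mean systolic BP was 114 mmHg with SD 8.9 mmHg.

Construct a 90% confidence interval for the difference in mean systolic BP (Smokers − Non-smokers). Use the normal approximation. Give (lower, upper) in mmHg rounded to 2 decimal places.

Per-group SEs: s₁/√n₁ = 15.0/√133 = 1.3007, s₂/√n₂ = 8.9/√123 = 0.8025.
Unpooled SE of the difference: √(1.69182049 + 0.64400625) = 1.5283.
Margin of error = z* · SE = 1.645 × 1.5283 = 2.5141.
x̄₁ − x̄₂ = 129 − 114 = 15.0000.
CI: 15.0000 ± 2.5141 = (12.49, 17.51).

(12.49, 17.51)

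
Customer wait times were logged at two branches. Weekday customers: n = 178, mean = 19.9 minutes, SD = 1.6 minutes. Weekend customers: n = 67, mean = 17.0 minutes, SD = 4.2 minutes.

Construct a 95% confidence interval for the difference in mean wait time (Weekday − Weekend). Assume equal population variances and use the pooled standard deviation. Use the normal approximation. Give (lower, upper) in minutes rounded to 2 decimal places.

s_p = √[((n₁−1)s₁² + (n₂−1)s₂²)/(n₁+n₂−2)] = √[(177·1.6² + 66·4.2²)/243] = 2.5799.
SE = 2.5799·√(1/178 + 1/67) = 0.3698.
With z* = 1.960, margin = 1.960 × 0.3698 = 0.7248.
x̄₁ − x̄₂ = 19.9 − 17.0 = 2.9000; interval 2.9000 ± 0.7248 = (2.18, 3.62).

(2.18, 3.62)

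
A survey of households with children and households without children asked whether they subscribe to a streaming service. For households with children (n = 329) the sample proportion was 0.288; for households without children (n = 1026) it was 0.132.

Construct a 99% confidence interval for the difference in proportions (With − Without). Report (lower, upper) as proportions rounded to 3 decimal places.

The two standard errors are √(0.2880×0.7120/329) = 0.02497 and √(0.1320×0.8680/1026) = 0.01057.
Because the samples are independent, SE_diff = √(0.02497² + 0.01057²) = 0.02712.
Using z* = 2.576 for 99%, ME = 2.576 × 0.02712 = 0.06986.
p̂₁ − p̂₂ = 0.1560; interval 0.1560 ± 0.06986 gives (0.086, 0.226).

(0.086, 0.226)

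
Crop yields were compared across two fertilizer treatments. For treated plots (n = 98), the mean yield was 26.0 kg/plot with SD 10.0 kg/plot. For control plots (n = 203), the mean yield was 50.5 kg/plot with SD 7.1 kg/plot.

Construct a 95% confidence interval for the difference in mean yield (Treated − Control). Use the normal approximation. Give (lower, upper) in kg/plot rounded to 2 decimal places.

Per-group SEs: s₁/√n₁ = 10.0/√98 = 1.0102, s₂/√n₂ = 7.1/√203 = 0.4983.
Unpooled SE of the difference: √(1.02050404 + 0.24830289) = 1.1264.
Margin of error = z* · SE = 1.960 × 1.1264 = 2.2077.
x̄₁ − x̄₂ = 26.0 − 50.5 = -24.5000.
CI: -24.5000 ± 2.2077 = (-26.71, -22.29).

(-26.71, -22.29)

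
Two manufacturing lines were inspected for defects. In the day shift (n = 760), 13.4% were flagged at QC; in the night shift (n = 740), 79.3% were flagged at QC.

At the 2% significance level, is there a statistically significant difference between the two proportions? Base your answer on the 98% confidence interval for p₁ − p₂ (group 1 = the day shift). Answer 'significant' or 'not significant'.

significant

SE₁ = √(p̂₁(1−p̂₁)/n₁) = √(0.1340·0.8660/760) = 0.01236; SE₂ = √(0.7930·0.2070/740) = 0.01489.
Independent samples: SE of the difference = √(SE₁² + SE₂²) = √(0.0001527696 + 0.0002217121) = 0.01935.
z* for 98% confidence is 2.326, so the margin of error is 2.326 × 0.01935 = 0.04501.
Point estimate p̂₁ − p̂₂ = 0.1340 − 0.7930 = -0.6590.
-0.6590 ± 0.04501 → (-0.70401, -0.61399).
The interval (-0.70401, -0.61399) does not contain 0, so the difference is significant.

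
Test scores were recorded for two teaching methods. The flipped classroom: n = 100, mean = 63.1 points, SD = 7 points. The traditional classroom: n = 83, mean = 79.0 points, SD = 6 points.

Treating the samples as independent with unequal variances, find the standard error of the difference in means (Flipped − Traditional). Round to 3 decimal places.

Standard errors of each mean: 7/√100 = 0.7000 and 6/√83 = 0.6586.
SE(x̄₁ − x̄₂) = √(0.7000² + 0.6586²) = 0.9611 for independent samples with unequal variances.

0.961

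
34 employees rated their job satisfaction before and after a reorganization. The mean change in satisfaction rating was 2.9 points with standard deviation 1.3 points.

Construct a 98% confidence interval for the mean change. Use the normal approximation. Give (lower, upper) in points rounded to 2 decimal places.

(2.38, 3.42)

This is a matched-pairs design, so SE = s_d/√n = 1.3/√34 = 0.2229.
Margin = 2.326 × 0.2229 = 0.5185; the interval is 2.9 ± 0.5185 = (2.38, 3.42).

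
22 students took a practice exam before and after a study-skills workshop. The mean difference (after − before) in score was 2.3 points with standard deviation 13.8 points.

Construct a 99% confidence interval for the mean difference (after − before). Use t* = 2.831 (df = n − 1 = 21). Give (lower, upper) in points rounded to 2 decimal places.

(-6.03, 10.63)

Paired design: SE = s_d/√n = 13.8/√22 = 2.9422.
t* = 2.831; margin of error = 2.831 × 2.9422 = 8.3294.
2.3 ± 8.3294 → (-6.03, 10.63).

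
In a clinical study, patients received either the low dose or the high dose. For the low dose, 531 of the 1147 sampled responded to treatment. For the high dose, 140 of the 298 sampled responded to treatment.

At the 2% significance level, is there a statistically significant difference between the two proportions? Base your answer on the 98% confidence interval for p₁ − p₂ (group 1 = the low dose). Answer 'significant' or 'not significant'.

not significant

First, p̂₁ = 531/1147 = 0.4629; p̂₂ = 140/298 = 0.4698.
The two standard errors are √(0.4629×0.5371/1147) = 0.01472 and √(0.4698×0.5302/298) = 0.02891.
Because the samples are independent, SE_diff = √(0.01472² + 0.02891²) = 0.03244.
Using z* = 2.326 for 98%, ME = 2.326 × 0.03244 = 0.07546.
p̂₁ − p̂₂ = -0.0069; interval -0.0069 ± 0.07546 gives (-0.08236, 0.06856).
The interval (-0.08236, 0.06856) contains 0, so the difference is not significant.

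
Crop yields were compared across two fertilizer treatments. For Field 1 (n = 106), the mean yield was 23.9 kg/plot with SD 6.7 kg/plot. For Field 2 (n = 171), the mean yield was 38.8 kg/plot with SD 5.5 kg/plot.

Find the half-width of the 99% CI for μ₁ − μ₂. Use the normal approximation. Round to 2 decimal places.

Per-group SEs: s₁/√n₁ = 6.7/√106 = 0.6508, s₂/√n₂ = 5.5/√171 = 0.4206.
Unpooled SE of the difference: √(0.42354064 + 0.17690436) = 0.7749.
Margin of error = z* · SE = 2.576 × 0.7749 = 1.9961.

2.00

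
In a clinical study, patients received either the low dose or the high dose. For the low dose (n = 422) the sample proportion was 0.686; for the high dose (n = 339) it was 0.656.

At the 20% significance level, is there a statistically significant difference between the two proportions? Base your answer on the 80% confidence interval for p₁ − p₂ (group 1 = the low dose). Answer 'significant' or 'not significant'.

not significant

SE₁ = √(p̂₁(1−p̂₁)/n₁) = √(0.6860·0.3140/422) = 0.02259; SE₂ = √(0.6560·0.3440/339) = 0.02580.
Independent samples: SE of the difference = √(SE₁² + SE₂²) = √(0.0005103081 + 0.00066564) = 0.03429.
z* for 80% confidence is 1.282, so the margin of error is 1.282 × 0.03429 = 0.04396.
Point estimate p̂₁ − p̂₂ = 0.6860 − 0.6560 = 0.0300.
0.0300 ± 0.04396 → (-0.01396, 0.07396).
The interval (-0.01396, 0.07396) contains 0, so the difference is not significant.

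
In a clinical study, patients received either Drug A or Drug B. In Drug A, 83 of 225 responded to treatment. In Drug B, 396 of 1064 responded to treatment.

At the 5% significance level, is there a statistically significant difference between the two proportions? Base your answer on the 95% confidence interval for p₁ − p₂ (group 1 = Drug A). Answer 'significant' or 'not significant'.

p̂₁ = 83/225 = 0.3689 and p̂₂ = 396/1064 = 0.3722.
SE₁ = √(p̂₁(1−p̂₁)/n₁) = √(0.3689·0.6311/225) = 0.03217; SE₂ = √(0.3722·0.6278/1064) = 0.01482.
Independent samples: SE of the difference = √(SE₁² + SE₂²) = √(0.0010349089 + 0.0002196324) = 0.03542.
z* for 95% confidence is 1.960, so the margin of error is 1.960 × 0.03542 = 0.06942.
Point estimate p̂₁ − p̂₂ = 0.3689 − 0.3722 = -0.0033.
-0.0033 ± 0.06942 → (-0.07272, 0.06612).
The interval (-0.07272, 0.06612) contains 0, so the difference is not significant.

not significant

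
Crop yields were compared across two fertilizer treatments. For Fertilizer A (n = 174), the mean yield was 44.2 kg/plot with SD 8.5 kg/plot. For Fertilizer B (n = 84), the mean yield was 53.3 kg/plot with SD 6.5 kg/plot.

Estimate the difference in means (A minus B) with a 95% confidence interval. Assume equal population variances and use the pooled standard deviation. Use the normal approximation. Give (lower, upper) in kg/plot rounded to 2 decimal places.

(-11.16, -7.04)

Pooled variance s_p² = [173·8.5² + 83·6.5²] / (174+84−2) = 62.5234, so s_p = 7.9072.
SE_diff = s_p·√(1/n₁ + 1/n₂) = 7.9072·√(1/174 + 1/84) = 1.0506.
z* = 1.960; margin = 1.960 × 1.0506 = 2.0592.
Difference = 44.2 − 53.3 = -9.1000.
-9.1000 ± 2.0592 → (-11.16, -7.04).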